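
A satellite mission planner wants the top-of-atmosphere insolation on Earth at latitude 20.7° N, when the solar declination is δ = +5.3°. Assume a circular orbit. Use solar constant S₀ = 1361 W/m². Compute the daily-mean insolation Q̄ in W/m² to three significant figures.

Q̄ ≈ 426 W/m²

cos H₀ = −tan(+20.7°) tan(+5.300°) = -0.0351, H₀ = 1.6059 rad.
Bracket: H₀ sin φ sin δ + cos φ cos δ sin H₀ = 1.6059×0.35347×0.09237 + 0.93544×0.99572×0.99939 = 0.052433 + 0.930868 = 0.983301.
Q̄ = (S₀/π) × [bracket] = (1361/π) × 0.983301 = 426.0 W/m².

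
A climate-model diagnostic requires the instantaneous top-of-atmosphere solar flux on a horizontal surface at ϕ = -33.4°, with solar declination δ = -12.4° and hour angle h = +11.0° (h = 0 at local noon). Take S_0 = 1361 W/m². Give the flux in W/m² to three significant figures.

1.25e+03 W/m²

cos θ_z = sin ϕ sin δ + cos ϕ cos δ cos h = 0.118208 + 0.800392 = 0.918600.
Flux = S_0 · cos θ_z = 1361 × 0.918600 = 1250 W/m².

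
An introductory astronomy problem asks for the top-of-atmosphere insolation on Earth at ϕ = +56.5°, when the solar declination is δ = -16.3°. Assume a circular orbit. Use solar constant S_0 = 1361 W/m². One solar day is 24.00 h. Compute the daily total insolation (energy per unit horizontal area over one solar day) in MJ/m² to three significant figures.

8.04 MJ/m²

cos h₀ = −tan(+56.5°) tan(-16.300°) = 0.4418, h₀ = 1.1132 rad.
Bracket: h₀ sin ϕ sin δ + cos ϕ cos δ sin h₀ = 1.1132×0.83389×-0.28067 + 0.55194×0.95981×0.89711 = -0.260542 + 0.475251 = 0.214709.
Q̄ = (S_0/π) × [bracket] = (1361/π) × 0.214709 = 93.016 W/m².
Daily total = Q̄ × 24.00 h × 3600 s/h = 93.016 × 24.00 × 3600 / 10⁶ = 8.037 MJ/m².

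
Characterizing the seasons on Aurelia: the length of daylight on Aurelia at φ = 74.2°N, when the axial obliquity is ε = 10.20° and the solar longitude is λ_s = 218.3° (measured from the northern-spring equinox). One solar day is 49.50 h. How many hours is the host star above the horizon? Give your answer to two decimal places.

Solar declination: sin δ = sin ε · sin λ_s = sin 10.20° × sin 218.3° = -0.10975, so δ = -6.301°.
cos H₀ = −tan φ · tan δ = −tan(+74.2°) × tan(-6.301°) = 0.3902, so H₀ = 1.1699 rad = 67.03°.
Daylight = 2H₀/(2π) × 49.50 h = (1.1699/π) × 49.50 = 18.43 h.

18.43 h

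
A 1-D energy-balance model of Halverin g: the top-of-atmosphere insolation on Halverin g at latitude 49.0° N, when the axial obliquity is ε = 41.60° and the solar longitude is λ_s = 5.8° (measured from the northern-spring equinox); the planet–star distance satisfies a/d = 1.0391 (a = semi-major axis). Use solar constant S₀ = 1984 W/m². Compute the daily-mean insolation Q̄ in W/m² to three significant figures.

Q̄ ≈ 502 W/m²

Solar declination: sin δ = sin ε · sin λ_s = sin 41.60° × sin 5.8° = 0.06709, so δ = +3.847°.
cos H₀ = −tan(+49.0°) tan(+3.847°) = -0.0774, H₀ = 1.6482 rad.
Bracket: H₀ sin φ sin δ + cos φ cos δ sin H₀ = 1.6482×0.75471×0.06709 + 0.65606×0.99775×0.99700 = 0.083454 + 0.652620 = 0.736074.
Inverse-square distance factor (a/d)² = 1.0391² = 1.079729.
Q̄ = (S₀/π) × 1.079729 × [bracket] = (1984/π) × 1.079729 × 0.736074 = 501.9 W/m².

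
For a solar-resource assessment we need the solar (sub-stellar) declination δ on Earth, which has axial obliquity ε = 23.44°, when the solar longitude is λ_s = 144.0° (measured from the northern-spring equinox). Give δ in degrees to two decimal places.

sin δ = sin ε · sin λ_s = sin 23.44° × sin 144.0° = 0.233814.
δ = arcsin(0.233814) = +13.52°.

δ = +13.52°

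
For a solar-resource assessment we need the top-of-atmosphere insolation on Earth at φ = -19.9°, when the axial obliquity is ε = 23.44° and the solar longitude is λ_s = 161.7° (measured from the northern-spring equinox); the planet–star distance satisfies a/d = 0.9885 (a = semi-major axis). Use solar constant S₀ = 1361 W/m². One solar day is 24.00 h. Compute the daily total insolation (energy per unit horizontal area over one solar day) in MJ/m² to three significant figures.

Solar declination: sin δ = sin ε · sin λ_s = sin 23.44° × sin 161.7° = 0.12490, so δ = +7.175°.
cos H₀ = −tan(-19.9°) tan(+7.175°) = 0.0456, H₀ = 1.5252 rad.
Bracket: H₀ sin φ sin δ + cos φ cos δ sin H₀ = 1.5252×-0.34038×0.12490 + 0.94029×0.99217×0.99896 = -0.064842 + 0.931957 = 0.867115.
Inverse-square distance factor (a/d)² = 0.9885² = 0.977132.
Q̄ = (S₀/π) × 0.977132 × [bracket] = (1361/π) × 0.977132 × 0.867115 = 367.06 W/m².
Daily total = Q̄ × 24.00 h × 3600 s/h = 367.06 × 24.00 × 3600 / 10⁶ = 31.71 MJ/m².

31.7 MJ/m²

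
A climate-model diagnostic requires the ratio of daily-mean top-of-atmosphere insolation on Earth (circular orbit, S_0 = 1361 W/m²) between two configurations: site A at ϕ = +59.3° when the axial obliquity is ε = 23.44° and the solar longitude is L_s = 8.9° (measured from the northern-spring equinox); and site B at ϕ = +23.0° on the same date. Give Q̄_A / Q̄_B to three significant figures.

— Configuration A (ϕ=+59.3°):
Solar declination: sin δ = sin ε · sin L_s = sin 23.44° × sin 8.9° = 0.06154, so δ = +3.528°.
cos h₀ = −tan(+59.3°) tan(+3.528°) = -0.1038, h₀ = 1.6748 rad.
Bracket: h₀ sin ϕ sin δ + cos ϕ cos δ sin h₀ = 1.6748×0.85985×0.06154 + 0.51054×0.99810×0.99459 = 0.088622 + 0.506813 = 0.595435.
Q̄ = (S_0/π) × [bracket] = (1361/π) × 0.595435 = 257.95 W/m².
— Configuration B (ϕ=+23.0°):
cos h₀ = −tan(+23.0°) tan(+3.528°) = -0.0262, h₀ = 1.5970 rad.
Bracket: h₀ sin ϕ sin δ + cos ϕ cos δ sin h₀ = 1.5970×0.39073×0.06154 + 0.92050×0.99810×0.99966 = 0.038401 + 0.918439 = 0.956840.
Q̄ = (S_0/π) × [bracket] = (1361/π) × 0.956840 = 414.52 W/m².
Ratio Q̄_A / Q̄_B = 257.95 / 414.52 = 0.6223.

Q̄_A / Q̄_B ≈ 0.622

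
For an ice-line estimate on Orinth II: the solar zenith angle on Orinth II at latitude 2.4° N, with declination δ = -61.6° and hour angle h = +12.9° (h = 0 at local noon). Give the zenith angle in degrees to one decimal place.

θ_z = 64.8°

cos θ_z = sin φ sin δ + cos φ cos δ cos h = -0.036836 + 0.463213 = 0.426377.
θ_z = arccos(0.426377) = 64.8°.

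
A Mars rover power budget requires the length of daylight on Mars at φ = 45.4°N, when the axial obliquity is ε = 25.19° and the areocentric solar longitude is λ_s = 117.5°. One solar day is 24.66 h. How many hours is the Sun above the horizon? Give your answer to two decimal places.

sin δ = sin 25.19° × sin 117.5° = 0.37753, so δ = +22.181°.
cos H₀ = −tan φ · tan δ = −tan(+45.4°) × tan(+22.181°) = -0.4134, so H₀ = 1.9970 rad = 114.42°.
Daylight = 2H₀/(2π) × 24.66 h = (1.9970/π) × 24.66 = 15.68 h.

15.68 h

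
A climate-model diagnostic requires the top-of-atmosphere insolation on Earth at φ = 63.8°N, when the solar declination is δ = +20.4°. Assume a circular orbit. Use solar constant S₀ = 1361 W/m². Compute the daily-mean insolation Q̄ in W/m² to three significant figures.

Q̄ ≈ 446 W/m²

cos H₀ = −tan(+63.8°) tan(+20.400°) = -0.7558, H₀ = 2.4277 rad.
Bracket: H₀ sin φ sin δ + cos φ cos δ sin H₀ = 2.4277×0.89726×0.34857 + 0.44151×0.93728×0.65481 = 0.759282 + 0.270972 = 1.030254.
Q̄ = (S₀/π) × [bracket] = (1361/π) × 1.030254 = 446.3 W/m².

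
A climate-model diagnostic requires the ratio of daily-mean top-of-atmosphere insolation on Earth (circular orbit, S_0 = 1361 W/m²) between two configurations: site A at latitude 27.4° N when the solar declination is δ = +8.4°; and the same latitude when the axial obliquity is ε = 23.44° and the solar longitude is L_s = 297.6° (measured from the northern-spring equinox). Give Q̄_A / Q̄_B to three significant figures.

— Configuration A (ϕ=+27.4°):
cos h₀ = −tan(+27.4°) tan(+8.400°) = -0.0765, h₀ = 1.6474 rad.
Bracket: h₀ sin ϕ sin δ + cos ϕ cos δ sin h₀ = 1.6474×0.46020×0.14608 + 0.88782×0.98927×0.99707 = 0.110748 + 0.875720 = 0.986468.
Q̄ = (S_0/π) × [bracket] = (1361/π) × 0.986468 = 427.36 W/m².
— Configuration B (ϕ=+27.4°):
Solar declination: sin δ = sin ε · sin L_s = sin 23.44° × sin 297.6° = -0.35252, so δ = -20.642°.
cos h₀ = −tan(+27.4°) tan(-20.642°) = 0.1953, h₀ = 1.3743 rad.
Bracket: h₀ sin ϕ sin δ + cos ϕ cos δ sin h₀ = 1.3743×0.46020×-0.35252 + 0.88782×0.93580×0.98075 = -0.222952 + 0.814829 = 0.591877.
Q̄ = (S_0/π) × [bracket] = (1361/π) × 0.591877 = 256.41 W/m².
Ratio Q̄_A / Q̄_B = 427.36 / 256.41 = 1.667.

Q̄_A / Q̄_B ≈ 1.67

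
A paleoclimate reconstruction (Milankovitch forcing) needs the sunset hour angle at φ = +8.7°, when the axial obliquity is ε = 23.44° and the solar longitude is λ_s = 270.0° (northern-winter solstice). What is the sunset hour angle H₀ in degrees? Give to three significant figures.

Solar declination: sin δ = sin ε · sin λ_s = sin 23.44° × sin 270.0° = -0.39779, so δ = -23.440°.
cos H₀ = −tan φ · tan δ = −tan(+8.7°) × tan(-23.440°) = 0.0663, so H₀ = 1.5044 rad = 86.20°.

H₀ = 86.2°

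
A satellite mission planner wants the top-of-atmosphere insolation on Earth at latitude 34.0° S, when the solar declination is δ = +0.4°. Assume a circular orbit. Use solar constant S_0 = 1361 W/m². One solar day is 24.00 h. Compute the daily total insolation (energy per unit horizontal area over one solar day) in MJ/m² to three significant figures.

30.8 MJ/m²

cos h₀ = −tan(-34.0°) tan(+0.400°) = 0.0047, h₀ = 1.5661 rad.
Bracket: h₀ sin ϕ sin δ + cos ϕ cos δ sin h₀ = 1.5661×-0.55919×0.00698 + 0.82904×0.99998×0.99999 = -0.006113 + 0.829015 = 0.822902.
Q̄ = (S_0/π) × [bracket] = (1361/π) × 0.822902 = 356.50 W/m².
Daily total = Q̄ × 24.00 h × 3600 s/h = 356.50 × 24.00 × 3600 / 10⁶ = 30.80 MJ/m².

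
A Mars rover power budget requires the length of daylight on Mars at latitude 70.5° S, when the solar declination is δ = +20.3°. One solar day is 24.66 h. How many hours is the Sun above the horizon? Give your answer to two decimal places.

cos H₀ = −tan φ · tan δ = 1.0446 ≥ 1, so the Sun never rises (polar night) and H₀ = 0.
Daylight = 2H₀/(2π) × 24.66 h = (0.0000/π) × 24.66 = 0.00 h.

0.00 h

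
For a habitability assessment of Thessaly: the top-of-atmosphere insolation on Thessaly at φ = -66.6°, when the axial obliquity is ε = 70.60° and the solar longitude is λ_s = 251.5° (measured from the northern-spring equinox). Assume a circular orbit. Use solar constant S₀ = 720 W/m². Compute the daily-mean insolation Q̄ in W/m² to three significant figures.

Q̄ ≈ 591 W/m²

Solar declination: sin δ = sin ε · sin λ_s = sin 70.60° × sin 251.5° = -0.89448, so δ = -63.442°.
cos H₀ = −tan(-66.6°) tan(-63.442°) = -4.6231 ≤ −1 ⇒ polar day, H₀ = π.
Bracket: H₀ sin φ sin δ + cos φ cos δ sin H₀ = 3.1416×-0.91775×-0.89448 + 0.39715×0.44711×0.00000 = 2.578968 + 0.000000 = 2.578968.
Q̄ = (S₀/π) × [bracket] = (720/π) × 2.578968 = 591.1 W/m².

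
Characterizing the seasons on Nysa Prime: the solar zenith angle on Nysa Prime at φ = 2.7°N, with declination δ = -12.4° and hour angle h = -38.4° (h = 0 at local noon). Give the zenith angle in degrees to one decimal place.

cos θ_z = sin φ sin δ + cos φ cos δ cos h = -0.010115 + 0.764562 = 0.754447.
θ_z = arccos(0.754447) = 41.0°.

θ_z = 41.0°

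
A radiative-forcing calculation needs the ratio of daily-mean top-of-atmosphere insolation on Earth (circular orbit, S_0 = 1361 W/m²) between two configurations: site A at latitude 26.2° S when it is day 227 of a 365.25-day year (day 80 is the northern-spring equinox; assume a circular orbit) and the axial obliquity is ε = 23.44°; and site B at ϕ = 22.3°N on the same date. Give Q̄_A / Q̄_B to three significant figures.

— Configuration A (ϕ=-26.2°):
Solar longitude: L_s = 360° × (227 − 80)/365.25 = 144.887°.
sin δ = sin 23.44° × sin 144.887° = 0.22880, so δ = +13.227°.
cos h₀ = −tan(-26.2°) tan(+13.227°) = 0.1157, h₀ = 1.4549 rad.
Bracket: h₀ sin ϕ sin δ + cos ϕ cos δ sin h₀ = 1.4549×-0.44151×0.22880 + 0.89726×0.97347×0.99329 = -0.146970 + 0.867595 = 0.720625.
Q̄ = (S_0/π) × [bracket] = (1361/π) × 0.720625 = 312.19 W/m².
— Configuration B (ϕ=+22.3°):
cos h₀ = −tan(+22.3°) tan(+13.227°) = -0.0964, h₀ = 1.6673 rad.
Bracket: h₀ sin ϕ sin δ + cos ϕ cos δ sin h₀ = 1.6673×0.37946×0.22880 + 0.92521×0.97347×0.99534 = 0.144756 + 0.896467 = 1.041223.
Q̄ = (S_0/π) × [bracket] = (1361/π) × 1.041223 = 451.08 W/m².
Ratio Q̄_A / Q̄_B = 312.19 / 451.08 = 0.6921.

Q̄_A / Q̄_B ≈ 0.692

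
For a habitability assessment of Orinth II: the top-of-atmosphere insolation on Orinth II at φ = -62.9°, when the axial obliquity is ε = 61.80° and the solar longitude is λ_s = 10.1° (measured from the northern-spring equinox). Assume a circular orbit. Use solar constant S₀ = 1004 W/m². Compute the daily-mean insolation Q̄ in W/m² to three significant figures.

Q̄ ≈ 81.5 W/m²

Solar declination: sin δ = sin ε · sin λ_s = sin 61.80° × sin 10.1° = 0.15455, so δ = +8.891°.
cos H₀ = −tan(-62.9°) tan(+8.891°) = 0.3057, H₀ = 1.2601 rad.
Bracket: H₀ sin φ sin δ + cos φ cos δ sin H₀ = 1.2601×-0.89021×0.15455 + 0.45554×0.98798×0.95213 = -0.173367 + 0.428520 = 0.255153.
Q̄ = (S₀/π) × [bracket] = (1004/π) × 0.255153 = 81.54 W/m².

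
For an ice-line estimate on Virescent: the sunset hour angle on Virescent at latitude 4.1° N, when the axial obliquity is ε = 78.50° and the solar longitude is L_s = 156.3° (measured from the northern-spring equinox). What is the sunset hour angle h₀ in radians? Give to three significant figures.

Solar declination: sin δ = sin ε · sin L_s = sin 78.50° × sin 156.3° = 0.39388, so δ = +23.196°.
cos h₀ = −tan ϕ · tan δ = −tan(+4.1°) × tan(+23.196°) = -0.0307, so h₀ = 1.6015 rad = 91.76°.

h₀ = 1.60 rad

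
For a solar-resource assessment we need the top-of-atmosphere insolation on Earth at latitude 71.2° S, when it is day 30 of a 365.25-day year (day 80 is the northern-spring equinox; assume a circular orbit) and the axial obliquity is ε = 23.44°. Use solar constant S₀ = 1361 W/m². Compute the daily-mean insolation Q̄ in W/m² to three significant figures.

Q̄ ≈ 391 W/m²

Solar longitude: λ_s = 360° × (30 − 80)/365.25 = -49.281°, i.e. -49.281° + 360° = 310.719°.
sin δ = sin 23.44° × sin 310.719° = -0.30149, so δ = -17.547°.
cos H₀ = −tan(-71.2°) tan(-17.547°) = -0.9288, H₀ = 2.7621 rad.
Bracket: H₀ sin φ sin δ + cos φ cos δ sin H₀ = 2.7621×-0.94665×-0.30149 + 0.32227×0.95347×0.37046 = 0.788319 + 0.113833 = 0.902152.
Q̄ = (S₀/π) × [bracket] = (1361/π) × 0.902152 = 390.8 W/m².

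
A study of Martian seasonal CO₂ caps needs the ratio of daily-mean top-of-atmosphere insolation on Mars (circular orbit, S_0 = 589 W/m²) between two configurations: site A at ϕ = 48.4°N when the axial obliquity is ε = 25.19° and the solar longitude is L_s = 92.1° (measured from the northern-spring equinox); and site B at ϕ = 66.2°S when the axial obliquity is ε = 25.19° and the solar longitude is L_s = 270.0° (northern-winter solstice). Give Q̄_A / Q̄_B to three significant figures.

Q̄_A / Q̄_B ≈ 0.970

— Configuration A (ϕ=+48.4°):
Solar declination: sin δ = sin ε · sin L_s = sin 25.19° × sin 92.1° = 0.42534, so δ = +25.172°.
cos h₀ = −tan(+48.4°) tan(+25.172°) = -0.5293, h₀ = 2.1286 rad.
Bracket: h₀ sin ϕ sin δ + cos ϕ cos δ sin h₀ = 2.1286×0.74780×0.42534 + 0.66393×0.90504×0.84841 = 0.677042 + 0.509795 = 1.186837.
Q̄ = (S_0/π) × [bracket] = (589/π) × 1.186837 = 222.51 W/m².
— Configuration B (ϕ=-66.2°):
Solar declination: sin δ = sin ε · sin L_s = sin 25.19° × sin 270.0° = -0.42562, so δ = -25.190°.
cos h₀ = −tan(-66.2°) tan(-25.190°) = -1.0664 ≤ −1 ⇒ polar day, h₀ = π.
Bracket: h₀ sin ϕ sin δ + cos ϕ cos δ sin h₀ = 3.1416×-0.91496×-0.42562 + 0.40355×0.90490×0.00000 = 1.223418 + 0.000000 = 1.223418.
Q̄ = (S_0/π) × [bracket] = (589/π) × 1.223418 = 229.37 W/m².
Ratio Q̄_A / Q̄_B = 222.51 / 229.37 = 0.9701.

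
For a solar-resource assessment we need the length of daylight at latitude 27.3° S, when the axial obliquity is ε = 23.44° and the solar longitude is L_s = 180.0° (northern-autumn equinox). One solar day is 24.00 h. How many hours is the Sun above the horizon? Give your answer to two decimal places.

12.00 h

Solar declination: sin δ = sin ε · sin L_s = sin 23.44° × sin 180.0° = 0.00000, so δ = +0.000°.
cos h₀ = −tan ϕ · tan δ = −tan(-27.3°) × tan(+0.000°) = 0.0000, so h₀ = 1.5708 rad = 90.00°.
Daylight = 2h₀/(2π) × 24.00 h = (1.5708/π) × 24.00 = 12.00 h.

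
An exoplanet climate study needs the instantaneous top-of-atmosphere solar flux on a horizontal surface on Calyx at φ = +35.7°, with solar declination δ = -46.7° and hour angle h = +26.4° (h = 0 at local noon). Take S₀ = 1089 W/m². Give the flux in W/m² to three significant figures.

80.8 W/m²

cos θ_z = sin φ sin δ + cos φ cos δ cos h = -0.424685 + 0.498859 = 0.074174.
Flux = S₀ · cos θ_z = 1089 × 0.074174 = 80.78 W/m².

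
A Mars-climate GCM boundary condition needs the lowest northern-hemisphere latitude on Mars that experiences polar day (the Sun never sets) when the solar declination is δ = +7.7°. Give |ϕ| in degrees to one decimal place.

|ϕ| = 82.3°

Polar day requires cos h₀ = −tan ϕ tan δ ≤ −1, i.e. tan ϕ tan δ ≥ 1.
The boundary is |tan ϕ| · |tan δ| = 1, so |ϕ| = 90° − |δ| = 90° − 7.7° = 82.3° in the northern hemisphere.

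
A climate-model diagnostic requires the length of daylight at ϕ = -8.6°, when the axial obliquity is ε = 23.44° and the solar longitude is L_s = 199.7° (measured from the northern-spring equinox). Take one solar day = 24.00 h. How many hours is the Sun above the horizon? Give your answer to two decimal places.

12.16 h

Solar declination: sin δ = sin ε · sin L_s = sin 23.44° × sin 199.7° = -0.13409, so δ = -7.706°.
cos h₀ = −tan ϕ · tan δ = −tan(-8.6°) × tan(-7.706°) = -0.0205, so h₀ = 1.5913 rad = 91.17°.
Daylight = 2h₀/(2π) × 24.00 h = (1.5913/π) × 24.00 = 12.16 h.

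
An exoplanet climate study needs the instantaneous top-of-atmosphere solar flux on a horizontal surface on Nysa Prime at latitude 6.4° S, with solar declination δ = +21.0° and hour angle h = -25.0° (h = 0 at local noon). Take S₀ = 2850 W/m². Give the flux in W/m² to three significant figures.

cos θ_z = sin φ sin δ + cos φ cos δ cos h = -0.039947 + 0.840838 = 0.800891.
Flux = S₀ · cos θ_z = 2850 × 0.800891 = 2283 W/m².

2.28e+03 W/m²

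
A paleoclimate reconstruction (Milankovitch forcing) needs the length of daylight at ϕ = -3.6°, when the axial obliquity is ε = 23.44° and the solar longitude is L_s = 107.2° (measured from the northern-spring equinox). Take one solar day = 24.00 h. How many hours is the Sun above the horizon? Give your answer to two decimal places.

11.80 h

Solar declination: sin δ = sin ε · sin L_s = sin 23.44° × sin 107.2° = 0.38000, so δ = +22.334°.
cos h₀ = −tan ϕ · tan δ = −tan(-3.6°) × tan(+22.334°) = 0.0258, so h₀ = 1.5449 rad = 88.52°.
Daylight = 2h₀/(2π) × 24.00 h = (1.5449/π) × 24.00 = 11.80 h.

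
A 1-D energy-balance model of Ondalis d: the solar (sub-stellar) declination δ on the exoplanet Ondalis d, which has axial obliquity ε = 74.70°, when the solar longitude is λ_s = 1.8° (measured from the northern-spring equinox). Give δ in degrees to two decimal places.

δ = +1.74°

sin δ = sin ε · sin λ_s = sin 74.70° × sin 1.8° = 0.030297.
δ = arcsin(0.030297) = +1.74°.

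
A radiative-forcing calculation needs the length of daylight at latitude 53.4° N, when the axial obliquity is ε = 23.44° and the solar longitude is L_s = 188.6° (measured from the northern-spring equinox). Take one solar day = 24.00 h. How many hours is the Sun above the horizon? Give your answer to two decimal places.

11.39 h

Solar declination: sin δ = sin ε · sin L_s = sin 23.44° × sin 188.6° = -0.05948, so δ = -3.410°.
cos h₀ = −tan ϕ · tan δ = −tan(+53.4°) × tan(-3.410°) = 0.0802, so h₀ = 1.4905 rad = 85.40°.
Daylight = 2h₀/(2π) × 24.00 h = (1.4905/π) × 24.00 = 11.39 h.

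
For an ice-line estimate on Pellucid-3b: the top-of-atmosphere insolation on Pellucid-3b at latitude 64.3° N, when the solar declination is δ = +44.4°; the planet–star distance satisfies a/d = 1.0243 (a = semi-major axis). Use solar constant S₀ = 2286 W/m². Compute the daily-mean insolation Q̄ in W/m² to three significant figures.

Q̄ ≈ 1.51e+03 W/m²

cos H₀ = −tan(+64.3°) tan(+44.400°) = -2.0348 ≤ −1 ⇒ polar day, H₀ = π.
Bracket: H₀ sin φ sin δ + cos φ cos δ sin H₀ = 3.1416×0.90108×0.69966 + 0.43366×0.71447×0.00000 = 1.980621 + 0.000000 = 1.980621.
Inverse-square distance factor (a/d)² = 1.0243² = 1.049190.
Q̄ = (S₀/π) × 1.049190 × [bracket] = (2286/π) × 1.049190 × 1.980621 = 1512 W/m².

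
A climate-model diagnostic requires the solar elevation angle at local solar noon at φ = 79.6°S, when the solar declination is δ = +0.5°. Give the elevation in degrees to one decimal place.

9.9°

At local noon the hour angle is zero, so the zenith angle equals |φ − δ| = |-79.6° − (+0.500°)| = 80.100°.
Elevation = 90° − 80.100° = 9.9°.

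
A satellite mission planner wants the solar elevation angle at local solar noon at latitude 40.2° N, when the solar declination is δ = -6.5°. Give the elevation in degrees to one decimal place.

At local noon the hour angle is zero, so the zenith angle equals |ϕ − δ| = |+40.2° − (-6.500°)| = 46.700°.
Elevation = 90° − 46.700° = 43.3°.

43.3°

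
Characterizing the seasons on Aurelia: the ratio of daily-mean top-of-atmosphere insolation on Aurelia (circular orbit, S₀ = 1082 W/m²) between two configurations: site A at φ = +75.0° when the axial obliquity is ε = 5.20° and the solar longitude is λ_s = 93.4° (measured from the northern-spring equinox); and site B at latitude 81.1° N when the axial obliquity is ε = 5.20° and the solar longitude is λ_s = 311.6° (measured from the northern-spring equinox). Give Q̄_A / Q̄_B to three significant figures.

Q̄_A / Q̄_B ≈ 6.41

— Configuration A (φ=+75.0°):
Solar declination: sin δ = sin ε · sin λ_s = sin 5.20° × sin 93.4° = 0.09047, so δ = +5.191°.
cos H₀ = −tan(+75.0°) tan(+5.191°) = -0.3390, H₀ = 1.9167 rad.
Bracket: H₀ sin φ sin δ + cos φ cos δ sin H₀ = 1.9167×0.96593×0.09047 + 0.25882×0.99590×0.94077 = 0.167496 + 0.242492 = 0.409988.
Q̄ = (S₀/π) × [bracket] = (1082/π) × 0.409988 = 141.20 W/m².
— Configuration B (φ=+81.1°):
Solar declination: sin δ = sin ε · sin λ_s = sin 5.20° × sin 311.6° = -0.06777, so δ = -3.886°.
cos H₀ = −tan(+81.1°) tan(-3.886°) = 0.4338, H₀ = 1.1221 rad.
Bracket: H₀ sin φ sin δ + cos φ cos δ sin H₀ = 1.1221×0.98796×-0.06777 + 0.15471×0.99770×0.90101 = -0.075129 + 0.139075 = 0.063946.
Q̄ = (S₀/π) × [bracket] = (1082/π) × 0.063946 = 22.024 W/m².
Ratio Q̄_A / Q̄_B = 141.20 / 22.024 = 6.411.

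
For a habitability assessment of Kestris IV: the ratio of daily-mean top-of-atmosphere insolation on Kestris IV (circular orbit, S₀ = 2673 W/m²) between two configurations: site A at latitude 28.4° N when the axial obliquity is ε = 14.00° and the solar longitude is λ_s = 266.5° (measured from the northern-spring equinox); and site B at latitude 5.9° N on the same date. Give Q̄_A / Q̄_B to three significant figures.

— Configuration A (φ=+28.4°):
Solar declination: sin δ = sin ε · sin λ_s = sin 14.00° × sin 266.5° = -0.24147, so δ = -13.973°.
cos H₀ = −tan(+28.4°) tan(-13.973°) = 0.1345, H₀ = 1.4358 rad.
Bracket: H₀ sin φ sin δ + cos φ cos δ sin H₀ = 1.4358×0.47562×-0.24147 + 0.87965×0.97041×0.99091 = -0.164899 + 0.845862 = 0.680963.
Q̄ = (S₀/π) × [bracket] = (2673/π) × 0.680963 = 579.39 W/m².
— Configuration B (φ=+5.9°):
cos H₀ = −tan(+5.9°) tan(-13.973°) = 0.0257, H₀ = 1.5451 rad.
Bracket: H₀ sin φ sin δ + cos φ cos δ sin H₀ = 1.5451×0.10279×-0.24147 + 0.99470×0.97041×0.99967 = -0.038350 + 0.964948 = 0.926598.
Q̄ = (S₀/π) × [bracket] = (2673/π) × 0.926598 = 788.39 W/m².
Ratio Q̄_A / Q̄_B = 579.39 / 788.39 = 0.7349.

Q̄_A / Q̄_B ≈ 0.735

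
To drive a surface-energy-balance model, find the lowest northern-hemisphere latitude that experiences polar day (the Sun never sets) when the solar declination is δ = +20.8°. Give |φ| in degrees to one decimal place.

|φ| = 69.2°

Polar day requires cos H₀ = −tan φ tan δ ≤ −1, i.e. tan φ tan δ ≥ 1.
The boundary is |tan φ| · |tan δ| = 1, so |φ| = 90° − |δ| = 90° − 20.8° = 69.2° in the northern hemisphere.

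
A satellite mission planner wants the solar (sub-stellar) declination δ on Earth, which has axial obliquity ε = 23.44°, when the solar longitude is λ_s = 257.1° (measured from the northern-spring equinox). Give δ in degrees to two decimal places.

sin δ = sin ε · sin λ_s = sin 23.44° × sin 257.1° = -0.387749.
δ = arcsin(-0.387749) = -22.81°.

δ = -22.81°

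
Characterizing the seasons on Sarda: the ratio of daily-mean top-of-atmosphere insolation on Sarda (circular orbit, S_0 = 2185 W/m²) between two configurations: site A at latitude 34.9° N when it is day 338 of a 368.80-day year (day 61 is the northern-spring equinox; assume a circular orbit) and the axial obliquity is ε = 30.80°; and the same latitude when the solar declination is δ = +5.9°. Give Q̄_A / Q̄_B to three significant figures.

Q̄_A / Q̄_B ≈ 0.336

— Configuration A (ϕ=+34.9°):
Solar longitude: L_s = 360° × (338 − 61)/368.80 = 270.390°.
sin δ = sin 30.80° × sin 270.390° = -0.51203, so δ = -30.799°.
cos h₀ = −tan(+34.9°) tan(-30.799°) = 0.4158, h₀ = 1.1419 rad.
Bracket: h₀ sin ϕ sin δ + cos ϕ cos δ sin h₀ = 1.1419×0.57215×-0.51203 + 0.82015×0.85897×0.90944 = -0.334529 + 0.640686 = 0.306157.
Q̄ = (S_0/π) × [bracket] = (2185/π) × 0.306157 = 212.93 W/m².
— Configuration B (ϕ=+34.9°):
cos h₀ = −tan(+34.9°) tan(+5.900°) = -0.0721, h₀ = 1.6429 rad.
Bracket: h₀ sin ϕ sin δ + cos ϕ cos δ sin h₀ = 1.6429×0.57215×0.10279 + 0.82015×0.99470×0.99740 = 0.096621 + 0.813682 = 0.910303.
Q̄ = (S_0/π) × [bracket] = (2185/π) × 0.910303 = 633.12 W/m².
Ratio Q̄_A / Q̄_B = 212.93 / 633.12 = 0.3363.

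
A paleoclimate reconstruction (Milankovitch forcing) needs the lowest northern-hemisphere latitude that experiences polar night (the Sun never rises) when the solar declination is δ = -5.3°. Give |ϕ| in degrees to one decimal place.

|ϕ| = 84.7°

Polar night requires cos h₀ = −tan ϕ tan δ ≥ 1, i.e. tan ϕ tan δ ≤ −1.
The boundary is |tan ϕ| · |tan δ| = 1, so |ϕ| = 90° − |δ| = 90° − 5.3° = 84.7° in the northern hemisphere.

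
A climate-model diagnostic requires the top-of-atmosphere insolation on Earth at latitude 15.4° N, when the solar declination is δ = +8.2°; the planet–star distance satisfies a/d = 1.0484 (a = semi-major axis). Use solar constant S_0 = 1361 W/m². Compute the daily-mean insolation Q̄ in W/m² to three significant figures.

Q̄ ≈ 483 W/m²

cos h₀ = −tan(+15.4°) tan(+8.200°) = -0.0397, h₀ = 1.6105 rad.
Bracket: h₀ sin ϕ sin δ + cos ϕ cos δ sin h₀ = 1.6105×0.26556×0.14263 + 0.96410×0.98978×0.99921 = 0.061001 + 0.953493 = 1.014494.
Inverse-square distance factor (a/d)² = 1.0484² = 1.099143.
Q̄ = (S_0/π) × 1.099143 × [bracket] = (1361/π) × 1.099143 × 1.014494 = 483.1 W/m².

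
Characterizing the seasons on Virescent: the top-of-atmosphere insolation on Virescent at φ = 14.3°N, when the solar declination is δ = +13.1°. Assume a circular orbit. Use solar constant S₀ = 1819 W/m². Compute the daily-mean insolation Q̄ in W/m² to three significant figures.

Q̄ ≈ 598 W/m²

cos H₀ = −tan(+14.3°) tan(+13.100°) = -0.0593, H₀ = 1.6301 rad.
Bracket: H₀ sin φ sin δ + cos φ cos δ sin H₀ = 1.6301×0.24700×0.22665 + 0.96902×0.97398×0.99824 = 0.091257 + 0.942145 = 1.033402.
Q̄ = (S₀/π) × [bracket] = (1819/π) × 1.033402 = 598.3 W/m².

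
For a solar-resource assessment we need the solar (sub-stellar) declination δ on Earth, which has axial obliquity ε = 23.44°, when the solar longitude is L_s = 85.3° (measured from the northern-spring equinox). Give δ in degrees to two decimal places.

δ = +23.36°

sin δ = sin ε · sin L_s = sin 23.44° × sin 85.3° = 0.396451.
δ = arcsin(0.396451) = +23.36°.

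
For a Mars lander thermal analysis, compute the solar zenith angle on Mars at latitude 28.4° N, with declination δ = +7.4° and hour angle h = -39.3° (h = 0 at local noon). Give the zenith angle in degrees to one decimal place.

cos θ_z = sin φ sin δ + cos φ cos δ cos h = 0.061258 + 0.675038 = 0.736296.
θ_z = arccos(0.736296) = 42.6°.

θ_z = 42.6°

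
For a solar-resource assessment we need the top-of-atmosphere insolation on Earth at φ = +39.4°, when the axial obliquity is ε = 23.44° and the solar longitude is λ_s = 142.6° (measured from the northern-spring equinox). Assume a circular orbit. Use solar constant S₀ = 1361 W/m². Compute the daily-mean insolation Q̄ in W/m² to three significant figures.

Q̄ ≈ 436 W/m²

Solar declination: sin δ = sin ε · sin λ_s = sin 23.44° × sin 142.6° = 0.24161, so δ = +13.981°.
cos H₀ = −tan(+39.4°) tan(+13.981°) = -0.2045, H₀ = 1.7768 rad.
Bracket: H₀ sin φ sin δ + cos φ cos δ sin H₀ = 1.7768×0.63473×0.24161 + 0.77273×0.97037×0.97886 = 0.272485 + 0.733983 = 1.006468.
Q̄ = (S₀/π) × [bracket] = (1361/π) × 1.006468 = 436.0 W/m².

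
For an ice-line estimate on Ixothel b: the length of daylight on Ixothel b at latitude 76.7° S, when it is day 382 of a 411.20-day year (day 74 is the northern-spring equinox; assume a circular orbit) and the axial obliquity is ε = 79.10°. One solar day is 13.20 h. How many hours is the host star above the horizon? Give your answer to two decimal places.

13.20 h

Solar longitude: λ_s = 360° × (382 − 74)/411.20 = 269.650°.
sin δ = sin 79.10° × sin 269.650° = -0.98194, so δ = -79.094°.
Sunrise equation: cos H₀ = −tan φ · tan δ = -21.9562 ≤ −1, so the host star never sets (polar day) and H₀ = π.
Daylight = 2H₀/(2π) × 13.20 h = (3.1416/π) × 13.20 = 13.20 h.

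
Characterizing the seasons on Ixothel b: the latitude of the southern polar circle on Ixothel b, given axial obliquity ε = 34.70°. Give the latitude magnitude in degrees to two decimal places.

55.30°

The polar circle is the lowest latitude that experiences at least one full rotation of continuous darkness at the northern-summer solstice; it lies at |ϕ| = 90° − ε = 90° − 34.70° = 55.30°.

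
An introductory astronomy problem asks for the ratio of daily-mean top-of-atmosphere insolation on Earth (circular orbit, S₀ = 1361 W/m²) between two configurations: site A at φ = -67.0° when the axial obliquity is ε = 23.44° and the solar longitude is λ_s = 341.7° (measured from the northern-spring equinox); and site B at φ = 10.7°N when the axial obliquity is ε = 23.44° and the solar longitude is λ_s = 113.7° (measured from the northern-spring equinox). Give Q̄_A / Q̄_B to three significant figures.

Q̄_A / Q̄_B ≈ 0.572

— Configuration A (φ=-67.0°):
Solar declination: sin δ = sin ε · sin λ_s = sin 23.44° × sin 341.7° = -0.12490, so δ = -7.175°.
cos H₀ = −tan(-67.0°) tan(-7.175°) = -0.2966, H₀ = 1.8719 rad.
Bracket: H₀ sin φ sin δ + cos φ cos δ sin H₀ = 1.8719×-0.92050×-0.12490 + 0.39073×0.99217×0.95501 = 0.215213 + 0.370229 = 0.585442.
Q̄ = (S₀/π) × [bracket] = (1361/π) × 0.585442 = 253.63 W/m².
— Configuration B (φ=+10.7°):
Solar declination: sin δ = sin ε · sin λ_s = sin 23.44° × sin 113.7° = 0.36424, so δ = +21.361°.
cos H₀ = −tan(+10.7°) tan(+21.361°) = -0.0739, H₀ = 1.6448 rad.
Bracket: H₀ sin φ sin δ + cos φ cos δ sin H₀ = 1.6448×0.18567×0.36424 + 0.98261×0.93131×0.99727 = 0.111235 + 0.912616 = 1.023851.
Q̄ = (S₀/π) × [bracket] = (1361/π) × 1.023851 = 443.55 W/m².
Ratio Q̄_A / Q̄_B = 253.63 / 443.55 = 0.5718.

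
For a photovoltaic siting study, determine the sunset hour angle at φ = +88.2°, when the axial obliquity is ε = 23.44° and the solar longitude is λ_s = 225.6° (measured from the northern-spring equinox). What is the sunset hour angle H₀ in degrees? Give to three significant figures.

Solar declination: sin δ = sin ε · sin λ_s = sin 23.44° × sin 225.6° = -0.28421, so δ = -16.512°.
cos H₀ = −tan φ · tan δ = 9.4327 ≥ 1, so the Sun never rises (polar night) and H₀ = 0.

H₀ = 0.00°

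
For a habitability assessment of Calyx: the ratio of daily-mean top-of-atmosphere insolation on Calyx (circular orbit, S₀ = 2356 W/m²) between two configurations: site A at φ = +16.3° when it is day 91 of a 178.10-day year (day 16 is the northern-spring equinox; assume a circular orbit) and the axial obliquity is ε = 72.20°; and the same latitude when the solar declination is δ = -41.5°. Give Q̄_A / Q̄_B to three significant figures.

Q̄_A / Q̄_B ≈ 2.36

— Configuration A (φ=+16.3°):
Solar longitude: λ_s = 360° × (91 − 16)/178.10 = 151.600°.
sin δ = sin 72.20° × sin 151.600° = 0.45285, so δ = +26.927°.
cos H₀ = −tan(+16.3°) tan(+26.927°) = -0.1485, H₀ = 1.7199 rad.
Bracket: H₀ sin φ sin δ + cos φ cos δ sin H₀ = 1.7199×0.28067×0.45285 + 0.95981×0.89159×0.98891 = 0.218602 + 0.846267 = 1.064869.
Q̄ = (S₀/π) × [bracket] = (2356/π) × 1.064869 = 798.59 W/m².
— Configuration B (φ=+16.3°):
cos H₀ = −tan(+16.3°) tan(-41.500°) = 0.2587, H₀ = 1.3091 rad.
Bracket: H₀ sin φ sin δ + cos φ cos δ sin H₀ = 1.3091×0.28067×-0.66262 + 0.95981×0.74896×0.96595 = -0.243463 + 0.694382 = 0.450919.
Q̄ = (S₀/π) × [bracket] = (2356/π) × 0.450919 = 338.16 W/m².
Ratio Q̄_A / Q̄_B = 798.59 / 338.16 = 2.362.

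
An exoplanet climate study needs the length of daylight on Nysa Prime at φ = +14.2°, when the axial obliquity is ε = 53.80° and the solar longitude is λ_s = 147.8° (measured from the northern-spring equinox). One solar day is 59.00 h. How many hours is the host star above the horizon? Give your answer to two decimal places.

Solar declination: sin δ = sin ε · sin λ_s = sin 53.80° × sin 147.8° = 0.43001, so δ = +25.468°.
cos H₀ = −tan φ · tan δ = −tan(+14.2°) × tan(+25.468°) = -0.1205, so H₀ = 1.6916 rad = 96.92°.
Daylight = 2H₀/(2π) × 59.00 h = (1.6916/π) × 59.00 = 31.77 h.

31.77 h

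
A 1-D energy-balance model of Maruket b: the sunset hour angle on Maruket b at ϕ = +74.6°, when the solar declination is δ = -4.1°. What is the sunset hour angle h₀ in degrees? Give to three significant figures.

cos h₀ = −tan ϕ · tan δ = −tan(+74.6°) × tan(-4.100°) = 0.2602, so h₀ = 1.3075 rad = 74.92°.

h₀ = 74.9°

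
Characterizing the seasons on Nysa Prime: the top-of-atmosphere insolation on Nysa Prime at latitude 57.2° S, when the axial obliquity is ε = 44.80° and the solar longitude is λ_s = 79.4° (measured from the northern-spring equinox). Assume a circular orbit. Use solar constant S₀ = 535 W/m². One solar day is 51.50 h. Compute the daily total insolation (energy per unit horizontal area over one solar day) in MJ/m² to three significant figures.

0.00 MJ/m²

Solar declination: sin δ = sin ε · sin λ_s = sin 44.80° × sin 79.4° = 0.69261, so δ = +43.837°.
cos H₀ = −tan(-57.2°) tan(+43.837°) = 1.4900 ≥ 1 ⇒ polar night, H₀ = 0 and Q̄ = 0.
Daily total = Q̄ × 51.50 h × 3600 s/h = 0.00 MJ/m².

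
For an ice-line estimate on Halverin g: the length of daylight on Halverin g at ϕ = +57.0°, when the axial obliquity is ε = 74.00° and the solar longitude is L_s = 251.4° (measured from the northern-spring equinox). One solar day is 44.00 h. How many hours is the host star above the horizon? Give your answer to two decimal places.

0.00 h

Solar declination: sin δ = sin ε · sin L_s = sin 74.00° × sin 251.4° = -0.91105, so δ = -65.651°.
cos h₀ = −tan ϕ · tan δ = 3.4027 ≥ 1, so the host star never rises (polar night) and h₀ = 0.
Daylight = 2h₀/(2π) × 44.00 h = (0.0000/π) × 44.00 = 0.00 h.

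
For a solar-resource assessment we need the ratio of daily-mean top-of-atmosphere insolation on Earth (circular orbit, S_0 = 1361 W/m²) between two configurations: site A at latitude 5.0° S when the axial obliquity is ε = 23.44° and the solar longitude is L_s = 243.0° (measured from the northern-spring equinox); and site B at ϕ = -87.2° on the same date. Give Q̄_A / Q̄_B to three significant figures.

Q̄_A / Q̄_B ≈ 0.882

— Configuration A (ϕ=-5.0°):
Solar declination: sin δ = sin ε · sin L_s = sin 23.44° × sin 243.0° = -0.35443, so δ = -20.759°.
cos h₀ = −tan(-5.0°) tan(-20.759°) = -0.0332, h₀ = 1.6040 rad.
Bracket: h₀ sin ϕ sin δ + cos ϕ cos δ sin h₀ = 1.6040×-0.08716×-0.35443 + 0.99619×0.93508×0.99945 = 0.049551 + 0.931005 = 0.980556.
Q̄ = (S_0/π) × [bracket] = (1361/π) × 0.980556 = 424.80 W/m².
— Configuration B (ϕ=-87.2°):
cos h₀ = −tan(-87.2°) tan(-20.759°) = -7.7500 ≤ −1 ⇒ polar day, h₀ = π.
Bracket: h₀ sin ϕ sin δ + cos ϕ cos δ sin h₀ = 3.1416×-0.99881×-0.35443 + 0.04885×0.93508×0.00000 = 1.112152 + 0.000000 = 1.112152.
Q̄ = (S_0/π) × [bracket] = (1361/π) × 1.112152 = 481.81 W/m².
Ratio Q̄_A / Q̄_B = 424.80 / 481.81 = 0.8817.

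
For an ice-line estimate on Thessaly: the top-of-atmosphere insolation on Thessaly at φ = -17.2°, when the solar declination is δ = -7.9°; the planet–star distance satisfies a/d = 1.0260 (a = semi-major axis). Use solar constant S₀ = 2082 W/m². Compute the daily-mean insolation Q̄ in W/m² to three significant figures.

Q̄ ≈ 705 W/m²

cos H₀ = −tan(-17.2°) tan(-7.900°) = -0.0430, H₀ = 1.6138 rad.
Bracket: H₀ sin φ sin δ + cos φ cos δ sin H₀ = 1.6138×-0.29571×-0.13744 + 0.95528×0.99051×0.99908 = 0.065589 + 0.945344 = 1.010933.
Inverse-square distance factor (a/d)² = 1.0260² = 1.052676.
Q̄ = (S₀/π) × 1.052676 × [bracket] = (2082/π) × 1.052676 × 1.010933 = 705.3 W/m².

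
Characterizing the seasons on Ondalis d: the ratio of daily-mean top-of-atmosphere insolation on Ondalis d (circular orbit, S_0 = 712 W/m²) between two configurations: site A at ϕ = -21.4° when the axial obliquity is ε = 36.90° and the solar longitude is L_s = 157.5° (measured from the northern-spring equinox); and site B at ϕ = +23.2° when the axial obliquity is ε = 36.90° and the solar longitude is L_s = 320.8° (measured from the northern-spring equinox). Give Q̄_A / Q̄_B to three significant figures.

Q̄_A / Q̄_B ≈ 1.24

— Configuration A (ϕ=-21.4°):
Solar declination: sin δ = sin ε · sin L_s = sin 36.90° × sin 157.5° = 0.22977, so δ = +13.284°.
cos h₀ = −tan(-21.4°) tan(+13.284°) = 0.0925, h₀ = 1.4781 rad.
Bracket: h₀ sin ϕ sin δ + cos ϕ cos δ sin h₀ = 1.4781×-0.36488×0.22977 + 0.93106×0.97324×0.99571 = -0.123922 + 0.902257 = 0.778335.
Q̄ = (S_0/π) × [bracket] = (712/π) × 0.778335 = 176.40 W/m².
— Configuration B (ϕ=+23.2°):
Solar declination: sin δ = sin ε · sin L_s = sin 36.90° × sin 320.8° = -0.37948, so δ = -22.302°.
cos h₀ = −tan(+23.2°) tan(-22.302°) = 0.1758, h₀ = 1.3941 rad.
Bracket: h₀ sin ϕ sin δ + cos ϕ cos δ sin h₀ = 1.3941×0.39394×-0.37948 + 0.91914×0.92520×0.98443 = -0.208407 + 0.837148 = 0.628741.
Q̄ = (S_0/π) × [bracket] = (712/π) × 0.628741 = 142.50 W/m².
Ratio Q̄_A / Q̄_B = 176.40 / 142.50 = 1.238.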